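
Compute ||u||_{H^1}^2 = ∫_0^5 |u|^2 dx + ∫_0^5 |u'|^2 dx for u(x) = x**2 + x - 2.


||u||_{H^1}^2 = 6025/6

The H^1 norm (squared) on an interval (0, L) is
  ||u||_{H^1}^2 = ∫_0^L u(x)^2 dx + ∫_0^L u'(x)^2 dx.
Compute u'(x) = 2*x + 1.
Then u(x)^2 = x**4 + 2*x**3 - 3*x**2 - 4*x + 4 and u'(x)^2 = 4*x**2 + 4*x + 1.
Integrate each monomial from 0 to 5 using ∫_0^5 c·x^n dx = c·5^(n+1)/(n+1):
  ∫_0^5 u(x)^2 dx = ∫_0^5 (x^4 + 2*x^3 - 3*x^2 - 4*x + 4) dx. Term by term:
    ∫_0^5 x^4 dx = 625;  ∫_0^5 2*x^3 dx = 625/2;  ∫_0^5 -3*x^2 dx = -125;
    ∫_0^5 -4*x dx = -50;  ∫_0^5 4 dx = 20.
  Sum: 625 + 625/2 − 125 − 50 + 20 = 1565/2.
  ∫_0^5 u'(x)^2 dx = ∫_0^5 (4*x^2 + 4*x + 1) dx. Term by term:
    ∫_0^5 4*x^2 dx = 500/3;  ∫_0^5 4*x dx = 50;  ∫_0^5 1 dx = 5.
  Sum: 500/3 + 50 + 5 = 665/3.
Adding: ||u||_{H^1}^2 = 1565/2 + 665/3 = 6025/6.


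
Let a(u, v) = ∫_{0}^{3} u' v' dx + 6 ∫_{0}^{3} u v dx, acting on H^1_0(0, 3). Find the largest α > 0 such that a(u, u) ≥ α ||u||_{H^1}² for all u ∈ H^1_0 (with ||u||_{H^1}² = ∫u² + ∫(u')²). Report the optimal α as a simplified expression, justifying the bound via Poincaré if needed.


α = 1

Coercivity of a(·,·) on H^1_0(0, 3) means a(u, u) ≥ α ||u||_{H^1}² for every u ∈ H^1_0.
The interval has length L = 3, and Poincaré/coercivity depend only on L. Here a(u, u) = ∫(u')² + (6)·∫u².
Here c = 6 ≥ 1, so a(u,u) = ∫(u')² + c∫u² ≥ ∫(u')² + ∫u² = ||u||_{H^1}², i.e. α = 1 works. No larger α is possible: a(u,u) ≥ α||u||_{H^1}² means (1−α)∫(u')² ≥ (α−c)∫u², and for the modes u_n = sin(nπ(x−x₀)/L) (x₀ the left endpoint) one has ∫u_n²/∫(u_n')² = (L/(nπ))² → 0, so a(u_n,u_n)/||u_n||_{H^1}² → 1. Hence the optimal constant is α = 1.
Therefore α = 1.


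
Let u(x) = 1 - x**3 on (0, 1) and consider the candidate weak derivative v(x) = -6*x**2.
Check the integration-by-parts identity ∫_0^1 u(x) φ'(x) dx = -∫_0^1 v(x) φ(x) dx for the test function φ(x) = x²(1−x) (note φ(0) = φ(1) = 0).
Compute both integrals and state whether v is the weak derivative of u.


LHS = 1/10, RHS = 1/5. No, v is not the weak derivative of u.

u(x) = 1 - x**3, classical derivative u'(x) = -3*x**2.
φ(x) = x²(1−x), so φ'(x) = x*(2 - 3*x).
Note φ(0) = φ(1) = 0, so the boundary term u·φ vanishes.
LHS = ∫_0^1 u(x) φ'(x) dx = ∫_0^1 (3*x^5 - 2*x^4 - 3*x^2 + 2*x) dx. Term by term:
  ∫_0^1 3*x^5 dx = 1/2;  ∫_0^1 -2*x^4 dx = -2/5;  ∫_0^1 -3*x^2 dx = -1;
  ∫_0^1 2*x dx = 1.
Sum: 1/2 − 2/5 − 1 + 1 = 1/10.
So LHS = 1/10.
∫_0^1 v(x) φ(x) dx = ∫_0^1 (6*x^5 - 6*x^4) dx. Term by term:
  ∫_0^1 6*x^5 dx = 1;  ∫_0^1 -6*x^4 dx = -6/5.
Sum: 1 − 6/5 = -1/5.
So RHS = -∫_0^1 v(x) φ(x) dx = 1/5.
LHS − RHS = -1/10 ≠ 0, so the identity fails.
(For a valid weak derivative the identity must hold for EVERY test function, in particular this one. The failure shows v is NOT the weak derivative of u.)
Correct weak derivative would be u'(x) = -3*x**2.


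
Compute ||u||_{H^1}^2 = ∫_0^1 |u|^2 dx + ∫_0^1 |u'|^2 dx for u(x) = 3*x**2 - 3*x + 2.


||u||_{H^1}^2 = 53/10

The H^1 norm (squared) on an interval (0, L) is
  ||u||_{H^1}^2 = ∫_0^L u(x)^2 dx + ∫_0^L u'(x)^2 dx.
Compute u'(x) = 6*x - 3.
Then u(x)^2 = 9*x**4 - 18*x**3 + 21*x**2 - 12*x + 4 and u'(x)^2 = 36*x**2 - 36*x + 9.
Integrate each monomial from 0 to 1 using ∫_0^1 c·x^n dx = c·1^(n+1)/(n+1):
  ∫_0^1 u(x)^2 dx = ∫_0^1 (9*x^4 - 18*x^3 + 21*x^2 - 12*x + 4) dx. Term by term:
    ∫_0^1 9*x^4 dx = 9/5;  ∫_0^1 -18*x^3 dx = -9/2;  ∫_0^1 21*x^2 dx = 7;
    ∫_0^1 -12*x dx = -6;  ∫_0^1 4 dx = 4.
  Sum: 9/5 − 9/2 + 7 − 6 + 4 = 23/10.
  ∫_0^1 u'(x)^2 dx = ∫_0^1 (36*x^2 - 36*x + 9) dx. Term by term:
    ∫_0^1 36*x^2 dx = 12;  ∫_0^1 -36*x dx = -18;  ∫_0^1 9 dx = 9.
  Sum: 12 − 18 + 9 = 3.
Adding: ||u||_{H^1}^2 = 23/10 + 3 = 53/10.


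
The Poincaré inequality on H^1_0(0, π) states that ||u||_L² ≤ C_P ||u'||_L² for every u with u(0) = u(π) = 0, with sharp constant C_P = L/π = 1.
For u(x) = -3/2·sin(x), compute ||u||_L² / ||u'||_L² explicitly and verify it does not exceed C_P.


||u||_L² / ||u'||_L² = 1 = C_P.

u(x) = -3/2·sin(x), so u'(x) = -3*cos(x)/2.
Writing u(x) = A·sin(kπx/L) with A = -3/2 and k = 1, use ∫_0^L sin²(kπx/L) dx = L/2 and ∫_0^L cos²(kπx/L) dx = L/2.
u² = 9/4·sin²(x) and (u')² = 9/4·cos²(x), and each of sin², cos² integrates to L/2 = π/2 over (0, π).
∫_0^π u² dx = 9*π/8, so ||u||_L² = 3*sqrt(2)*sqrt(π)/4.
∫_0^π (u')² dx = 9*π/8, so ||u'||_L² = 3*sqrt(2)*sqrt(π)/4.
Ratio ||u||_L² / ||u'||_L² = 1.
Sharp Poincaré constant on H^1_0(0, π) is C_P = L/π = 1, achieved by sin(x).
This is the k = 1 eigenfunction (up to amplitude), so the ratio equals the sharp Poincaré constant exactly.


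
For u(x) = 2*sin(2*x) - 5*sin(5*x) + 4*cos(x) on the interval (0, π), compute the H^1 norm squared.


||u||_{H^1(0,π)}^2 = 128/3 + 351*π

u'(x) = -4*sin(x) + 4*cos(2*x) - 25*cos(5*x).
Expand u² and (u')² and integrate term by term on (0, π), using: for integers n ≥ 1, ∫_0^π sin²(nx) dx = ∫_0^π cos²(nx) dx = π/2; for n ≠ n', ∫_0^π sin(nx)sin(n'x) dx = ∫_0^π cos(nx)cos(n'x) dx = 0; and by product-to-sum, ∫_0^π sin(nx)cos(n'x) dx = ½∫_0^π [sin((n+n')x) + sin((n−n')x)] dx, which is 0 when n+n' is even and 2n/(n²−n'²) when n+n' is odd (it need not vanish on (0, π)).
  u² squared terms: (-5)²·∫sin(5x)² dx = 25·π/2 = 25*π/2;  (2)²·∫sin(2x)² dx = 4·π/2 = 2*π;  (4)²·∫cos(x)² dx = 16·π/2 = 8*π.
  u² cross terms: 2·(-5)·(2)·∫sin(5x)·sin(2x) dx = -20·(0) = 0;  2·(-5)·(4)·∫sin(5x)·cos(x) dx = -40·(0) = 0;  2·(2)·(4)·∫sin(2x)·cos(x) dx = 16·(4/3) = 64/3.
  So ∫_0^π u² dx = 25*π/2 + 2*π + 8*π + 0 + 0 + 64/3 = 64/3 + 45*π/2.
  (u')² squared terms: (-25)²·∫cos(5x)² dx = 625·π/2 = 625*π/2;  (-4)²·∫sin(x)² dx = 16·π/2 = 8*π;  (4)²·∫cos(2x)² dx = 16·π/2 = 8*π.
  (u')² cross terms: 2·(-25)·(-4)·∫cos(5x)·sin(x) dx = 200·(0) = 0;  2·(-25)·(4)·∫cos(5x)·cos(2x) dx = -200·(0) = 0;  2·(-4)·(4)·∫sin(x)·cos(2x) dx = -32·(-2/3) = 64/3.
  So ∫_0^π (u')² dx = 625*π/2 + 8*π + 8*π + 0 + 0 + 64/3 = 64/3 + 657*π/2.
||u||_{H^1}^2 = (64/3 + 45*π/2) + (64/3 + 657*π/2) = 128/3 + 351*π.


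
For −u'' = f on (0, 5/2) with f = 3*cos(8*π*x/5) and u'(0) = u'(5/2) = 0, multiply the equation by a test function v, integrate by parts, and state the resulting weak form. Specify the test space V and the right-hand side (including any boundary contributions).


V = H^1(0, 5/2) (no boundary constraint on v; u is determined up to an additive constant); weak form: ∫_0^5/2 u'v' dx = ∫_0^5/2 (3*cos(8*π*x/5)) v dx for all v ∈ V.

Multiply both sides by a test function v and integrate from 0 to 5/2:
  ∫_0^5/2 −u''(x) v(x) dx = ∫_0^5/2 f(x) v(x) dx.
Integrate the LHS by parts once:
  ∫_0^5/2 −u'' v dx = −[u'(x) v(x)]_0^5/2 + ∫_0^5/2 u'(x) v'(x) dx.
Thus ∫_0^5/2 u'(x) v'(x) dx = ∫_0^5/2 f(x) v(x) dx + [u'(x) v(x)]_0^5/2.
Choose V so that boundary terms are either known or forced to vanish.
u has homogeneous Neumann: u'(0) = u'(5/2) = 0. So [u' v]_0^5/2 = 0·v(5/2) − 0·v(0) = 0 for any v; take V = H^1(0, 5/2).
Weak formulation: find u (satisfying any essential BC) such that ∫_0^5/2 u'(x) v'(x) dx = ∫_0^5/2 f v dx for all v ∈ V (homogeneous Neumann, so boundary terms vanish).
Substituting f(x) = 3*cos(8*π*x/5), the right-hand side is ∫_0^5/2 (3*cos(8*π*x/5)) v dx.
Compatibility check (pure Neumann): taking v ≡ 1 ∈ V gives 0 = ∫_0^5/2 f dx + (0) − (0), i.e. ∫_0^5/2 f dx must equal u'(0) − u'(5/2) = 0. Indeed ∫_0^5/2 (3*cos(8*π*x/5)) dx = 0, so the data are compatible. The solution is then unique only up to an additive constant (fix it e.g. by requiring ∫_0^5/2 u dx = 0).


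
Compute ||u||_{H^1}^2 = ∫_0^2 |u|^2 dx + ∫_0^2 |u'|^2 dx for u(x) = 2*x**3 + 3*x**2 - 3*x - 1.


||u||_{H^1}^2 = 20312/35

The H^1 norm (squared) on an interval (0, L) is
  ||u||_{H^1}^2 = ∫_0^L u(x)^2 dx + ∫_0^L u'(x)^2 dx.
Compute u'(x) = 6*x**2 + 6*x - 3.
Then u(x)^2 = 4*x**6 + 12*x**5 - 3*x**4 - 22*x**3 + 3*x**2 + 6*x + 1 and u'(x)^2 = 36*x**4 + 72*x**3 - 36*x + 9.
Integrate each monomial from 0 to 2 using ∫_0^2 c·x^n dx = c·2^(n+1)/(n+1):
  ∫_0^2 u(x)^2 dx = ∫_0^2 (4*x^6 + 12*x^5 - 3*x^4 - 22*x^3 + 3*x^2 + 6*x + 1) dx. Term by term:
    ∫_0^2 4*x^6 dx = 512/7;  ∫_0^2 12*x^5 dx = 128;  ∫_0^2 -3*x^4 dx = -96/5;
    ∫_0^2 -22*x^3 dx = -88;  ∫_0^2 3*x^2 dx = 8;  ∫_0^2 6*x dx = 12;
    ∫_0^2 1 dx = 2.
  Sum: 512/7 + 128 − 96/5 − 88 + 8 + 12 + 2 = 4058/35.
  ∫_0^2 u'(x)^2 dx = ∫_0^2 (36*x^4 + 72*x^3 - 36*x + 9) dx. Term by term:
    ∫_0^2 36*x^4 dx = 1152/5;  ∫_0^2 72*x^3 dx = 288;  ∫_0^2 -36*x dx = -72;
    ∫_0^2 9 dx = 18.
  Sum: 1152/5 + 288 − 72 + 18 = 2322/5.
Adding: ||u||_{H^1}^2 = 4058/35 + 2322/5 = 20312/35.


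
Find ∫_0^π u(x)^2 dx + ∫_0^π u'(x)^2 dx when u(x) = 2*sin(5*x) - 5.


||u||_{H^1(0,π)}^2 = -8 + 77*π

u'(x) = 10*cos(5*x).
Expand u² and (u')² and integrate term by term on (0, π), using: for integers n ≥ 1, ∫_0^π sin²(nx) dx = ∫_0^π cos²(nx) dx = π/2; for n ≠ n', ∫_0^π sin(nx)sin(n'x) dx = ∫_0^π cos(nx)cos(n'x) dx = 0; and by product-to-sum, ∫_0^π sin(nx)cos(n'x) dx = ½∫_0^π [sin((n+n')x) + sin((n−n')x)] dx, which is 0 when n+n' is even and 2n/(n²−n'²) when n+n' is odd (it need not vanish on (0, π)). For the constant mode: ∫_0^π 1 dx = π, ∫_0^π cos(nx) dx = 0, ∫_0^π sin(nx) dx = (1−(−1)^n)/n.
  u² squared terms: (-5)²·∫1 dx = 25·π = 25*π;  (2)²·∫sin(5x)² dx = 4·π/2 = 2*π.
  u² cross terms: 2·(-5)·(2)·∫1·sin(5x) dx = -20·(2/5) = -8.
  So ∫_0^π u² dx = 25*π + 2*π − 8 = -8 + 27*π.
  (u')² squared terms: (10)²·∫cos(5x)² dx = 100·π/2 = 50*π.
  So ∫_0^π (u')² dx = 50*π.
||u||_{H^1}^2 = (-8 + 27*π) + (50*π) = -8 + 77*π.


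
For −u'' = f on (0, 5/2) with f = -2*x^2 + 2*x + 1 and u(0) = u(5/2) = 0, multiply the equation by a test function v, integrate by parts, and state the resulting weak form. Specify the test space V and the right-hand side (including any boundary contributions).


V = H^1_0(0, 5/2) (so v(0) = v(5/2) = 0); weak form: ∫_0^5/2 u'v' dx = ∫_0^5/2 (-2*x^2 + 2*x + 1) v dx for all v ∈ V.

Multiply both sides by a test function v and integrate from 0 to 5/2:
  ∫_0^5/2 −u''(x) v(x) dx = ∫_0^5/2 f(x) v(x) dx.
Integrate the LHS by parts once:
  ∫_0^5/2 −u'' v dx = −[u'(x) v(x)]_0^5/2 + ∫_0^5/2 u'(x) v'(x) dx.
Thus ∫_0^5/2 u'(x) v'(x) dx = ∫_0^5/2 f(x) v(x) dx + [u'(x) v(x)]_0^5/2.
Choose V so that boundary terms are either known or forced to vanish.
u is Dirichlet: u(0) = u(5/2) = 0. Let V = H^1_0(0, 5/2); then v(0) = v(5/2) = 0, and [u' v]_0^5/2 = 0.
Weak formulation: find u (satisfying any essential BC) such that ∫_0^5/2 u'(x) v'(x) dx = ∫_0^5/2 f v dx for all v ∈ V.
Substituting f(x) = -2*x^2 + 2*x + 1, the right-hand side is ∫_0^5/2 (-2*x^2 + 2*x + 1) v dx.


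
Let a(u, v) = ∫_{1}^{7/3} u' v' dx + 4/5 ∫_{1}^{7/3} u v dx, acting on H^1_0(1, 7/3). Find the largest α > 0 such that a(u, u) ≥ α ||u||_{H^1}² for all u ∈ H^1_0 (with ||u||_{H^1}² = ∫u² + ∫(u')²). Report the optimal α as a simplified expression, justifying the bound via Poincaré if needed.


α = (64 + 45*π^2)/(5*(16 + 9*π^2))

Coercivity of a(·,·) on H^1_0(1, 7/3) means a(u, u) ≥ α ||u||_{H^1}² for every u ∈ H^1_0.
The interval has length L = 4/3, and Poincaré/coercivity depend only on L. Here a(u, u) = ∫(u')² + (4/5)·∫u².
Here 0 < c = 4/5 < 1. The condition a(u,u) ≥ α||u||_{H^1}² reads (1−α)∫(u')² ≥ (α−c)∫u². Any admissible α is ≤ 1 (rapidly oscillating u have ∫u²/∫(u')² → 0), and α = 1 would force 0 ≥ (1−c)∫u², impossible since c < 1; so 1−α > 0. By the sharp Poincaré inequality on H^1_0 of an interval of length L, ∫(u')² ≥ (π/L)²∫u² with equality for the first sine mode sin(π(x−x₀)/L) (x₀ the left endpoint), so the inequality holds for all u iff (1−α)(π/L)² ≥ α − c, i.e. α ≤ ((π/L)² + c)/((π/L)² + 1) = (1 + c(L/π)²)/(1 + (L/π)²). With (π/L)² = 9*π^2/16 and c = 4/5, the largest admissible constant is α = ((π/L)² + c)/((π/L)² + 1).
Simplifying, α = (64 + 45*π^2)/(5*(16 + 9*π^2)).


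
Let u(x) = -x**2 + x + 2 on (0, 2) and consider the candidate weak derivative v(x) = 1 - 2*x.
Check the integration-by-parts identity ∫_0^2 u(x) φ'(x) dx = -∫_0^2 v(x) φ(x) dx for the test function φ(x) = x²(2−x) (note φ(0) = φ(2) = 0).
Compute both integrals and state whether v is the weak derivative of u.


LHS = 28/15, RHS = 28/15. Yes, v = u' weakly.

u(x) = -x**2 + x + 2, classical derivative u'(x) = 1 - 2*x.
φ(x) = x²(2−x), so φ'(x) = x*(4 - 3*x).
Note φ(0) = φ(2) = 0, so the boundary term u·φ vanishes.
LHS = ∫_0^2 u(x) φ'(x) dx = ∫_0^2 (3*x^4 - 7*x^3 - 2*x^2 + 8*x) dx. Term by term:
  ∫_0^2 3*x^4 dx = 96/5;  ∫_0^2 -7*x^3 dx = -28;  ∫_0^2 -2*x^2 dx = -16/3;
  ∫_0^2 8*x dx = 16.
Sum: 96/5 − 28 − 16/3 + 16 = 28/15.
So LHS = 28/15.
∫_0^2 v(x) φ(x) dx = ∫_0^2 (2*x^4 - 5*x^3 + 2*x^2) dx. Term by term:
  ∫_0^2 2*x^4 dx = 64/5;  ∫_0^2 -5*x^3 dx = -20;  ∫_0^2 2*x^2 dx = 16/3.
Sum: 64/5 − 20 + 16/3 = -28/15.
So RHS = -∫_0^2 v(x) φ(x) dx = 28/15.
LHS = RHS, so the identity holds for this test φ.
Moreover u is smooth here and v(x) = u'(x) = 1 - 2*x pointwise, so the identity holds for every test function. Hence v is the weak derivative of u.


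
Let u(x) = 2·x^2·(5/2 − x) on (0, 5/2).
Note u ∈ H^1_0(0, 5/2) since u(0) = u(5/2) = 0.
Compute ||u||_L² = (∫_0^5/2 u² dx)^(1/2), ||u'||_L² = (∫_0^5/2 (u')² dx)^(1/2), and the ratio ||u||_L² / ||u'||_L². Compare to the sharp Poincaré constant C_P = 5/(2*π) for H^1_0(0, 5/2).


||u||_L² / ||u'||_L² = 5*sqrt(14)/28 < C_P = 5/(2*π).

u(x) = 2·x^2·(5/2 − x), so u'(x) = 2*x*(5 - 3*x).
u(x) = 2·x^2·(5/2 − x) vanishes at x = 0 and x = 5/2, so u ∈ H^1_0(0, 5/2). Differentiate via the product rule and integrate the resulting polynomials term by term.
  ∫_0^5/2 u² dx = ∫_0^5/2 (4*x^6 - 20*x^5 + 25*x^4) dx. Term by term:
    ∫_0^5/2 4*x^6 dx = 78125/224;  ∫_0^5/2 -20*x^5 dx = -78125/96;  ∫_0^5/2 25*x^4 dx = 15625/32.
  Sum: 78125/224 − 78125/96 + 15625/32 = 15625/672.
  ∫_0^5/2 (u')² dx = ∫_0^5/2 (36*x^4 - 120*x^3 + 100*x^2) dx. Term by term:
    ∫_0^5/2 36*x^4 dx = 5625/8;  ∫_0^5/2 -120*x^3 dx = -9375/8;  ∫_0^5/2 100*x^2 dx = 3125/6.
  Sum: 5625/8 − 9375/8 + 3125/6 = 625/12.
∫_0^5/2 u² dx = 15625/672, so ||u||_L² = 125*sqrt(42)/168.
∫_0^5/2 (u')² dx = 625/12, so ||u'||_L² = 25*sqrt(3)/6.
Ratio ||u||_L² / ||u'||_L² = 5*sqrt(14)/28.
Sharp Poincaré constant on H^1_0(0, 5/2) is C_P = L/π = 5/(2*π), achieved by sin(2*π/5·x).
A polynomial bump cannot attain the sharp Poincaré constant (only the first sine eigenfunction does), so the ratio is strictly less than C_P, consistent with ||u||_L² ≤ C_P ||u'||_L².


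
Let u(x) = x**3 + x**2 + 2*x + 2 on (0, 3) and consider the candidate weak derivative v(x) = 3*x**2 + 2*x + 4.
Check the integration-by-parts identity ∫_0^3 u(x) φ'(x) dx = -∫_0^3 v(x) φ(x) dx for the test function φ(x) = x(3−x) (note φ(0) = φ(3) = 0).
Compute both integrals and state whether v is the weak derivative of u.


LHS = -1179/20, RHS = -1359/20. No, v is not the weak derivative of u.

u(x) = x**3 + x**2 + 2*x + 2, classical derivative u'(x) = 3*x**2 + 2*x + 2.
φ(x) = x(3−x), so φ'(x) = 3 - 2*x.
Note φ(0) = φ(3) = 0, so the boundary term u·φ vanishes.
LHS = ∫_0^3 u(x) φ'(x) dx = ∫_0^3 (-2*x^4 + x^3 - x^2 + 2*x + 6) dx. Term by term:
  ∫_0^3 -2*x^4 dx = -486/5;  ∫_0^3 x^3 dx = 81/4;  ∫_0^3 -x^2 dx = -9;
  ∫_0^3 2*x dx = 9;  ∫_0^3 6 dx = 18.
Sum: -486/5 + 81/4 − 9 + 9 + 18 = -1179/20.
So LHS = -1179/20.
∫_0^3 v(x) φ(x) dx = ∫_0^3 (-3*x^4 + 7*x^3 + 2*x^2 + 12*x) dx. Term by term:
  ∫_0^3 -3*x^4 dx = -729/5;  ∫_0^3 7*x^3 dx = 567/4;  ∫_0^3 2*x^2 dx = 18;
  ∫_0^3 12*x dx = 54.
Sum: -729/5 + 567/4 + 18 + 54 = 1359/20.
So RHS = -∫_0^3 v(x) φ(x) dx = -1359/20.
LHS − RHS = 9 ≠ 0, so the identity fails.
(For a valid weak derivative the identity must hold for EVERY test function, in particular this one. The failure shows v is NOT the weak derivative of u.)
Correct weak derivative would be u'(x) = 3*x**2 + 2*x + 2.


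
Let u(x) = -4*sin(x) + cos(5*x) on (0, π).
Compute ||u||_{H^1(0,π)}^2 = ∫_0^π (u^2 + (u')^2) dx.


||u||_{H^1(0,π)}^2 = 29*π

u'(x) = -5*sin(5*x) - 4*cos(x).
Expand u² and (u')² and integrate term by term on (0, π), using: for integers n ≥ 1, ∫_0^π sin²(nx) dx = ∫_0^π cos²(nx) dx = π/2; for n ≠ n', ∫_0^π sin(nx)sin(n'x) dx = ∫_0^π cos(nx)cos(n'x) dx = 0; and by product-to-sum, ∫_0^π sin(nx)cos(n'x) dx = ½∫_0^π [sin((n+n')x) + sin((n−n')x)] dx, which is 0 when n+n' is even and 2n/(n²−n'²) when n+n' is odd (it need not vanish on (0, π)).
  u² squared terms: (-4)²·∫sin(x)² dx = 16·π/2 = 8*π;  (1)²·∫cos(5x)² dx = 1·π/2 = π/2.
  u² cross terms: 2·(-4)·(1)·∫sin(x)·cos(5x) dx = -8·(0) = 0.
  So ∫_0^π u² dx = 8*π + π/2 + 0 = 17*π/2.
  (u')² squared terms: (-5)²·∫sin(5x)² dx = 25·π/2 = 25*π/2;  (-4)²·∫cos(x)² dx = 16·π/2 = 8*π.
  (u')² cross terms: 2·(-5)·(-4)·∫sin(5x)·cos(x) dx = 40·(0) = 0.
  So ∫_0^π (u')² dx = 25*π/2 + 8*π + 0 = 41*π/2.
||u||_{H^1}^2 = (17*π/2) + (41*π/2) = 29*π.


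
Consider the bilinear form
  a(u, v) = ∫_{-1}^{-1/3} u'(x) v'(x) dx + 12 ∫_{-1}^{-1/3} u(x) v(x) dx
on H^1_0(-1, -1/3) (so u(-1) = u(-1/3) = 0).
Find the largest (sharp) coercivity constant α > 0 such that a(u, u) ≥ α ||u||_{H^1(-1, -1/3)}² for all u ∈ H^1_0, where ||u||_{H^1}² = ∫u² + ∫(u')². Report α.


α = 1

Coercivity of a(·,·) on H^1_0(-1, -1/3) means a(u, u) ≥ α ||u||_{H^1}² for every u ∈ H^1_0.
The interval has length L = 2/3, and Poincaré/coercivity depend only on L. Here a(u, u) = ∫(u')² + (12)·∫u².
Here c = 12 ≥ 1, so a(u,u) = ∫(u')² + c∫u² ≥ ∫(u')² + ∫u² = ||u||_{H^1}², i.e. α = 1 works. No larger α is possible: a(u,u) ≥ α||u||_{H^1}² means (1−α)∫(u')² ≥ (α−c)∫u², and for the modes u_n = sin(nπ(x−x₀)/L) (x₀ the left endpoint) one has ∫u_n²/∫(u_n')² = (L/(nπ))² → 0, so a(u_n,u_n)/||u_n||_{H^1}² → 1. Hence the optimal constant is α = 1.
Therefore α = 1.


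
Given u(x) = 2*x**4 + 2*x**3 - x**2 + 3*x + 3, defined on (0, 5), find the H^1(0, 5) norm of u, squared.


||u||_{H^1}^2 = 285839665/126

The H^1 norm (squared) on an interval (0, L) is
  ||u||_{H^1}^2 = ∫_0^L u(x)^2 dx + ∫_0^L u'(x)^2 dx.
Compute u'(x) = 8*x**3 + 6*x**2 - 2*x + 3.
Then u(x)^2 = 4*x**8 + 8*x**7 + 8*x**5 + 25*x**4 + 6*x**3 + 3*x**2 + 18*x + 9 and u'(x)^2 = 64*x**6 + 96*x**5 + 4*x**4 + 24*x**3 + 40*x**2 - 12*x + 9.
Integrate each monomial from 0 to 5 using ∫_0^5 c·x^n dx = c·5^(n+1)/(n+1):
  ∫_0^5 u(x)^2 dx = ∫_0^5 (4*x^8 + 8*x^7 + 8*x^5 + 25*x^4 + 6*x^3 + 3*x^2 + 18*x + 9) dx. Term by term:
    ∫_0^5 4*x^8 dx = 7812500/9;  ∫_0^5 8*x^7 dx = 390625;  ∫_0^5 8*x^5 dx = 62500/3;
    ∫_0^5 25*x^4 dx = 15625;  ∫_0^5 6*x^3 dx = 1875/2;  ∫_0^5 3*x^2 dx = 125;
    ∫_0^5 18*x dx = 225;  ∫_0^5 9 dx = 45.
  Sum: 7812500/9 + 390625 + 62500/3 + 15625 + 1875/2 + 125 + 225 + 45 = 23336485/18.
  ∫_0^5 u'(x)^2 dx = ∫_0^5 (64*x^6 + 96*x^5 + 4*x^4 + 24*x^3 + 40*x^2 - 12*x + 9) dx. Term by term:
    ∫_0^5 64*x^6 dx = 5000000/7;  ∫_0^5 96*x^5 dx = 250000;  ∫_0^5 4*x^4 dx = 2500;
    ∫_0^5 24*x^3 dx = 3750;  ∫_0^5 40*x^2 dx = 5000/3;  ∫_0^5 -12*x dx = -150;
    ∫_0^5 9 dx = 45.
  Sum: 5000000/7 + 250000 + 2500 + 3750 + 5000/3 − 150 + 45 = 20414045/21.
Adding: ||u||_{H^1}^2 = 23336485/18 + 20414045/21 = 285839665/126.


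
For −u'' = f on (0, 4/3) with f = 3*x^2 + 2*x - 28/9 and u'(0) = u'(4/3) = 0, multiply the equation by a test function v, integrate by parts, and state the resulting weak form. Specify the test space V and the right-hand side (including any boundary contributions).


V = H^1(0, 4/3) (no boundary constraint on v; u is determined up to an additive constant); weak form: ∫_0^4/3 u'v' dx = ∫_0^4/3 (3*x^2 + 2*x - 28/9) v dx for all v ∈ V.

Multiply both sides by a test function v and integrate from 0 to 4/3:
  ∫_0^4/3 −u''(x) v(x) dx = ∫_0^4/3 f(x) v(x) dx.
Integrate the LHS by parts once:
  ∫_0^4/3 −u'' v dx = −[u'(x) v(x)]_0^4/3 + ∫_0^4/3 u'(x) v'(x) dx.
Thus ∫_0^4/3 u'(x) v'(x) dx = ∫_0^4/3 f(x) v(x) dx + [u'(x) v(x)]_0^4/3.
Choose V so that boundary terms are either known or forced to vanish.
u has homogeneous Neumann: u'(0) = u'(4/3) = 0. So [u' v]_0^4/3 = 0·v(4/3) − 0·v(0) = 0 for any v; take V = H^1(0, 4/3).
Weak formulation: find u (satisfying any essential BC) such that ∫_0^4/3 u'(x) v'(x) dx = ∫_0^4/3 f v dx for all v ∈ V (homogeneous Neumann, so boundary terms vanish).
Substituting f(x) = 3*x^2 + 2*x - 28/9, the right-hand side is ∫_0^4/3 (3*x^2 + 2*x - 28/9) v dx.
Compatibility check (pure Neumann): taking v ≡ 1 ∈ V gives 0 = ∫_0^4/3 f dx + (0) − (0), i.e. ∫_0^4/3 f dx must equal u'(0) − u'(4/3) = 0. Indeed ∫_0^4/3 (3*x^2 + 2*x - 28/9) dx = 0, so the data are compatible. The solution is then unique only up to an additive constant (fix it e.g. by requiring ∫_0^4/3 u dx = 0).


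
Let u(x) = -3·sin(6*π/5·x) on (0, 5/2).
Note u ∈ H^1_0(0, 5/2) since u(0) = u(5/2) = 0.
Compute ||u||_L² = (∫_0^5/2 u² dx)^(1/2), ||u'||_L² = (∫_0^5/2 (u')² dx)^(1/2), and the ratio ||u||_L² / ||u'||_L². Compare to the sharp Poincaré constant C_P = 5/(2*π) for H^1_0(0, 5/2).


||u||_L² / ||u'||_L² = 5/(6*π) < C_P = 5/(2*π).

u(x) = -3·sin(6*π/5·x), so u'(x) = -18*π*cos(6*π*x/5)/5.
Writing u(x) = A·sin(kπx/L) with A = -3 and k = 3, use ∫_0^L sin²(kπx/L) dx = L/2 and ∫_0^L cos²(kπx/L) dx = L/2.
u² = 9·sin²(6*π/5·x) and (u')² = 324*π^2/25·cos²(6*π/5·x), and each of sin², cos² integrates to L/2 = 5/4 over (0, 5/2).
∫_0^5/2 u² dx = 45/4, so ||u||_L² = 3*sqrt(5)/2.
∫_0^5/2 (u')² dx = 81*π^2/5, so ||u'||_L² = 9*sqrt(5)*π/5.
Ratio ||u||_L² / ||u'||_L² = 5/(6*π).
Sharp Poincaré constant on H^1_0(0, 5/2) is C_P = L/π = 5/(2*π), achieved by sin(2*π/5·x).
This is the k = 3 harmonic; the ratio L/(kπ) is strictly less than C_P = L/π, consistent with the sharp inequality ||u||_L² ≤ C_P ||u'||_L².


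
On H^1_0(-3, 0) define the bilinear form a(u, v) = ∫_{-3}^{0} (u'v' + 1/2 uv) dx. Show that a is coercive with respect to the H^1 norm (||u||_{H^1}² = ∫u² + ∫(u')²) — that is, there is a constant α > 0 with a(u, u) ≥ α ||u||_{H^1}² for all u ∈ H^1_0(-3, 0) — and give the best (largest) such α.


α = (9/2 + π^2)/(9 + π^2)

Coercivity of a(·,·) on H^1_0(-3, 0) means a(u, u) ≥ α ||u||_{H^1}² for every u ∈ H^1_0.
The interval has length L = 3, and Poincaré/coercivity depend only on L. Here a(u, u) = ∫(u')² + (1/2)·∫u².
Here 0 < c = 1/2 < 1. The condition a(u,u) ≥ α||u||_{H^1}² reads (1−α)∫(u')² ≥ (α−c)∫u². Any admissible α is ≤ 1 (rapidly oscillating u have ∫u²/∫(u')² → 0), and α = 1 would force 0 ≥ (1−c)∫u², impossible since c < 1; so 1−α > 0. By the sharp Poincaré inequality on H^1_0 of an interval of length L, ∫(u')² ≥ (π/L)²∫u² with equality for the first sine mode sin(π(x−x₀)/L) (x₀ the left endpoint), so the inequality holds for all u iff (1−α)(π/L)² ≥ α − c, i.e. α ≤ ((π/L)² + c)/((π/L)² + 1) = (1 + c(L/π)²)/(1 + (L/π)²). With (π/L)² = π^2/9 and c = 1/2, the largest admissible constant is α = ((π/L)² + c)/((π/L)² + 1).
Simplifying, α = (9/2 + π^2)/(9 + π^2).


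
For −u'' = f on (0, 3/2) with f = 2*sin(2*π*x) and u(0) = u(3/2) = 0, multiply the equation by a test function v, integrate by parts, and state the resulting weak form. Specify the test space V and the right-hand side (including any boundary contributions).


V = H^1_0(0, 3/2) (so v(0) = v(3/2) = 0); weak form: ∫_0^3/2 u'v' dx = ∫_0^3/2 (2*sin(2*π*x)) v dx for all v ∈ V.

Multiply both sides by a test function v and integrate from 0 to 3/2:
  ∫_0^3/2 −u''(x) v(x) dx = ∫_0^3/2 f(x) v(x) dx.
Integrate the LHS by parts once:
  ∫_0^3/2 −u'' v dx = −[u'(x) v(x)]_0^3/2 + ∫_0^3/2 u'(x) v'(x) dx.
Thus ∫_0^3/2 u'(x) v'(x) dx = ∫_0^3/2 f(x) v(x) dx + [u'(x) v(x)]_0^3/2.
Choose V so that boundary terms are either known or forced to vanish.
u is Dirichlet: u(0) = u(3/2) = 0. Let V = H^1_0(0, 3/2); then v(0) = v(3/2) = 0, and [u' v]_0^3/2 = 0.
Weak formulation: find u (satisfying any essential BC) such that ∫_0^3/2 u'(x) v'(x) dx = ∫_0^3/2 f v dx for all v ∈ V.
Substituting f(x) = 2*sin(2*π*x), the right-hand side is ∫_0^3/2 (2*sin(2*π*x)) v dx.


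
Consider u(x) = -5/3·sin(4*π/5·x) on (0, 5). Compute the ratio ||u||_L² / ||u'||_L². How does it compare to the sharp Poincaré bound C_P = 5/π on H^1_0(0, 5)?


||u||_L² / ||u'||_L² = 5/(4*π) < C_P = 5/π.

u(x) = -5/3·sin(4*π/5·x), so u'(x) = -4*π*cos(4*π*x/5)/3.
Writing u(x) = A·sin(kπx/L) with A = -5/3 and k = 4, use ∫_0^L sin²(kπx/L) dx = L/2 and ∫_0^L cos²(kπx/L) dx = L/2.
u² = 25/9·sin²(4*π/5·x) and (u')² = 16*π^2/9·cos²(4*π/5·x), and each of sin², cos² integrates to L/2 = 5/2 over (0, 5).
∫_0^5 u² dx = 125/18, so ||u||_L² = 5*sqrt(10)/6.
∫_0^5 (u')² dx = 40*π^2/9, so ||u'||_L² = 2*sqrt(10)*π/3.
Ratio ||u||_L² / ||u'||_L² = 5/(4*π).
Sharp Poincaré constant on H^1_0(0, 5) is C_P = L/π = 5/π, achieved by sin(π/5·x).
This is the k = 4 harmonic; the ratio L/(kπ) is strictly less than C_P = L/π, consistent with the sharp inequality ||u||_L² ≤ C_P ||u'||_L².


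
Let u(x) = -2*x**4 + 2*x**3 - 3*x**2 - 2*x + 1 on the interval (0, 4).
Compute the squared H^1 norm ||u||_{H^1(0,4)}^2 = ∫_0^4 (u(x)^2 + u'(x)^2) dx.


||u||_{H^1}^2 = 61496828/315

The H^1 norm (squared) on an interval (0, L) is
  ||u||_{H^1}^2 = ∫_0^L u(x)^2 dx + ∫_0^L u'(x)^2 dx.
Compute u'(x) = -8*x**3 + 6*x**2 - 6*x - 2.
Then u(x)^2 = 4*x**8 - 8*x**7 + 16*x**6 - 4*x**5 - 3*x**4 + 16*x**3 - 2*x**2 - 4*x + 1 and u'(x)^2 = 64*x**6 - 96*x**5 + 132*x**4 - 40*x**3 + 12*x**2 + 24*x + 4.
Integrate each monomial from 0 to 4 using ∫_0^4 c·x^n dx = c·4^(n+1)/(n+1):
  ∫_0^4 u(x)^2 dx = ∫_0^4 (4*x^8 - 8*x^7 + 16*x^6 - 4*x^5 - 3*x^4 + 16*x^3 - 2*x^2 - 4*x + 1) dx. Term by term:
    ∫_0^4 4*x^8 dx = 1048576/9;  ∫_0^4 -8*x^7 dx = -65536;  ∫_0^4 16*x^6 dx = 262144/7;
    ∫_0^4 -4*x^5 dx = -8192/3;  ∫_0^4 -3*x^4 dx = -3072/5;  ∫_0^4 16*x^3 dx = 1024;
    ∫_0^4 -2*x^2 dx = -128/3;  ∫_0^4 -4*x dx = -32;  ∫_0^4 1 dx = 4.
  Sum: 1048576/9 − 65536 + 262144/7 − 8192/3 − 3072/5 + 1024 − 128/3 − 32 + 4 = 27099404/315.
  ∫_0^4 u'(x)^2 dx = ∫_0^4 (64*x^6 - 96*x^5 + 132*x^4 - 40*x^3 + 12*x^2 + 24*x + 4) dx. Term by term:
    ∫_0^4 64*x^6 dx = 1048576/7;  ∫_0^4 -96*x^5 dx = -65536;  ∫_0^4 132*x^4 dx = 135168/5;
    ∫_0^4 -40*x^3 dx = -2560;  ∫_0^4 12*x^2 dx = 256;  ∫_0^4 24*x dx = 192;
    ∫_0^4 4 dx = 16.
  Sum: 1048576/7 − 65536 + 135168/5 − 2560 + 256 + 192 + 16 = 3821936/35.
Adding: ||u||_{H^1}^2 = 27099404/315 + 3821936/35 = 61496828/315.


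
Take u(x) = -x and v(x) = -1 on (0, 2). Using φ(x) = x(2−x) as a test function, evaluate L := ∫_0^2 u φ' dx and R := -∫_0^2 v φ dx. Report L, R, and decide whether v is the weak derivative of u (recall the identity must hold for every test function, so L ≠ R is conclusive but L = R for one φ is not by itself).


LHS = 4/3, RHS = 4/3. Yes, v = u' weakly.

u(x) = -x, classical derivative u'(x) = -1.
φ(x) = x(2−x), so φ'(x) = 2 - 2*x.
Note φ(0) = φ(2) = 0, so the boundary term u·φ vanishes.
LHS = ∫_0^2 u(x) φ'(x) dx = ∫_0^2 (2*x^2 - 2*x) dx. Term by term:
  ∫_0^2 2*x^2 dx = 16/3;  ∫_0^2 -2*x dx = -4.
Sum: 16/3 − 4 = 4/3.
So LHS = 4/3.
∫_0^2 v(x) φ(x) dx = ∫_0^2 (x^2 - 2*x) dx. Term by term:
  ∫_0^2 x^2 dx = 8/3;  ∫_0^2 -2*x dx = -4.
Sum: 8/3 − 4 = -4/3.
So RHS = -∫_0^2 v(x) φ(x) dx = 4/3.
LHS = RHS, so the identity holds for this test φ.
Moreover u is smooth here and v(x) = u'(x) = -1 pointwise, so the identity holds for every test function. Hence v is the weak derivative of u.


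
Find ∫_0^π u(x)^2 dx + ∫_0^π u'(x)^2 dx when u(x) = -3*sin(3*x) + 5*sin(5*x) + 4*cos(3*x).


||u||_{H^1(0,π)}^2 = 450*π

u'(x) = -12*sin(3*x) - 9*cos(3*x) + 25*cos(5*x).
Expand u² and (u')² and integrate term by term on (0, π), using: for integers n ≥ 1, ∫_0^π sin²(nx) dx = ∫_0^π cos²(nx) dx = π/2; for n ≠ n', ∫_0^π sin(nx)sin(n'x) dx = ∫_0^π cos(nx)cos(n'x) dx = 0; and by product-to-sum, ∫_0^π sin(nx)cos(n'x) dx = ½∫_0^π [sin((n+n')x) + sin((n−n')x)] dx, which is 0 when n+n' is even and 2n/(n²−n'²) when n+n' is odd (it need not vanish on (0, π)).
  u² squared terms: (-3)²·∫sin(3x)² dx = 9·π/2 = 9*π/2;  (4)²·∫cos(3x)² dx = 16·π/2 = 8*π;  (5)²·∫sin(5x)² dx = 25·π/2 = 25*π/2.
  u² cross terms: 2·(-3)·(4)·∫sin(3x)·cos(3x) dx = -24·(0) = 0;  2·(-3)·(5)·∫sin(3x)·sin(5x) dx = -30·(0) = 0;  2·(4)·(5)·∫cos(3x)·sin(5x) dx = 40·(0) = 0.
  So ∫_0^π u² dx = 9*π/2 + 8*π + 25*π/2 + 0 + 0 + 0 = 25*π.
  (u')² squared terms: (-12)²·∫sin(3x)² dx = 144·π/2 = 72*π;  (-9)²·∫cos(3x)² dx = 81·π/2 = 81*π/2;  (25)²·∫cos(5x)² dx = 625·π/2 = 625*π/2.
  (u')² cross terms: 2·(-12)·(-9)·∫sin(3x)·cos(3x) dx = 216·(0) = 0;  2·(-12)·(25)·∫sin(3x)·cos(5x) dx = -600·(0) = 0;  2·(-9)·(25)·∫cos(3x)·cos(5x) dx = -450·(0) = 0.
  So ∫_0^π (u')² dx = 72*π + 81*π/2 + 625*π/2 + 0 + 0 + 0 = 425*π.
||u||_{H^1}^2 = (25*π) + (425*π) = 450*π.


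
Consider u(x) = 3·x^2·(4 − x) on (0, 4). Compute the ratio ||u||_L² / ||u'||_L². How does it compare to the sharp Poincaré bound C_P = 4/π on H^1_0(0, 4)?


||u||_L² / ||u'||_L² = 2*sqrt(14)/7 < C_P = 4/π.

u(x) = 3·x^2·(4 − x), so u'(x) = 3*x*(8 - 3*x).
u(x) = 3·x^2·(4 − x) vanishes at x = 0 and x = 4, so u ∈ H^1_0(0, 4). Differentiate via the product rule and integrate the resulting polynomials term by term.
  ∫_0^4 u² dx = ∫_0^4 (9*x^6 - 72*x^5 + 144*x^4) dx. Term by term:
    ∫_0^4 9*x^6 dx = 147456/7;  ∫_0^4 -72*x^5 dx = -49152;  ∫_0^4 144*x^4 dx = 147456/5.
  Sum: 147456/7 − 49152 + 147456/5 = 49152/35.
  ∫_0^4 (u')² dx = ∫_0^4 (81*x^4 - 432*x^3 + 576*x^2) dx. Term by term:
    ∫_0^4 81*x^4 dx = 82944/5;  ∫_0^4 -432*x^3 dx = -27648;  ∫_0^4 576*x^2 dx = 12288.
  Sum: 82944/5 − 27648 + 12288 = 6144/5.
∫_0^4 u² dx = 49152/35, so ||u||_L² = 128*sqrt(105)/35.
∫_0^4 (u')² dx = 6144/5, so ||u'||_L² = 32*sqrt(30)/5.
Ratio ||u||_L² / ||u'||_L² = 2*sqrt(14)/7.
Sharp Poincaré constant on H^1_0(0, 4) is C_P = L/π = 4/π, achieved by sin(π/4·x).
A polynomial bump cannot attain the sharp Poincaré constant (only the first sine eigenfunction does), so the ratio is strictly less than C_P, consistent with ||u||_L² ≤ C_P ||u'||_L².


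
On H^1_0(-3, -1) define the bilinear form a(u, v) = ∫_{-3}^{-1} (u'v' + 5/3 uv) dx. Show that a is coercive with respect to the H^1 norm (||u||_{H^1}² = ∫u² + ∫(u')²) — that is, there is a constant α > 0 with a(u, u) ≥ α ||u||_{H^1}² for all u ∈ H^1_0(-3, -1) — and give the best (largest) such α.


α = 1

Coercivity of a(·,·) on H^1_0(-3, -1) means a(u, u) ≥ α ||u||_{H^1}² for every u ∈ H^1_0.
The interval has length L = 2, and Poincaré/coercivity depend only on L. Here a(u, u) = ∫(u')² + (5/3)·∫u².
Here c = 5/3 ≥ 1, so a(u,u) = ∫(u')² + c∫u² ≥ ∫(u')² + ∫u² = ||u||_{H^1}², i.e. α = 1 works. No larger α is possible: a(u,u) ≥ α||u||_{H^1}² means (1−α)∫(u')² ≥ (α−c)∫u², and for the modes u_n = sin(nπ(x−x₀)/L) (x₀ the left endpoint) one has ∫u_n²/∫(u_n')² = (L/(nπ))² → 0, so a(u_n,u_n)/||u_n||_{H^1}² → 1. Hence the optimal constant is α = 1.
Therefore α = 1.


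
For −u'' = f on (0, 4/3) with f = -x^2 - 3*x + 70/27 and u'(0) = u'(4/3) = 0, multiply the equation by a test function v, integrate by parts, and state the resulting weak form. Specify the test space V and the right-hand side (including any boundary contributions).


V = H^1(0, 4/3) (no boundary constraint on v; u is determined up to an additive constant); weak form: ∫_0^4/3 u'v' dx = ∫_0^4/3 (-x^2 - 3*x + 70/27) v dx for all v ∈ V.

Multiply both sides by a test function v and integrate from 0 to 4/3:
  ∫_0^4/3 −u''(x) v(x) dx = ∫_0^4/3 f(x) v(x) dx.
Integrate the LHS by parts once:
  ∫_0^4/3 −u'' v dx = −[u'(x) v(x)]_0^4/3 + ∫_0^4/3 u'(x) v'(x) dx.
Thus ∫_0^4/3 u'(x) v'(x) dx = ∫_0^4/3 f(x) v(x) dx + [u'(x) v(x)]_0^4/3.
Choose V so that boundary terms are either known or forced to vanish.
u has homogeneous Neumann: u'(0) = u'(4/3) = 0. So [u' v]_0^4/3 = 0·v(4/3) − 0·v(0) = 0 for any v; take V = H^1(0, 4/3).
Weak formulation: find u (satisfying any essential BC) such that ∫_0^4/3 u'(x) v'(x) dx = ∫_0^4/3 f v dx for all v ∈ V (homogeneous Neumann, so boundary terms vanish).
Substituting f(x) = -x^2 - 3*x + 70/27, the right-hand side is ∫_0^4/3 (-x^2 - 3*x + 70/27) v dx.
Compatibility check (pure Neumann): taking v ≡ 1 ∈ V gives 0 = ∫_0^4/3 f dx + (0) − (0), i.e. ∫_0^4/3 f dx must equal u'(0) − u'(4/3) = 0. Indeed ∫_0^4/3 (-x^2 - 3*x + 70/27) dx = 0, so the data are compatible. The solution is then unique only up to an additive constant (fix it e.g. by requiring ∫_0^4/3 u dx = 0).


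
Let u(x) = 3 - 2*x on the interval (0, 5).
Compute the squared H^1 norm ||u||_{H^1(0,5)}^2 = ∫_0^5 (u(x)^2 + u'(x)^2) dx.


||u||_{H^1}^2 = 245/3

The H^1 norm (squared) on an interval (0, L) is
  ||u||_{H^1}^2 = ∫_0^L u(x)^2 dx + ∫_0^L u'(x)^2 dx.
Compute u'(x) = -2.
Then u(x)^2 = 4*x**2 - 12*x + 9 and u'(x)^2 = 4.
Integrate each monomial from 0 to 5 using ∫_0^5 c·x^n dx = c·5^(n+1)/(n+1):
  ∫_0^5 u(x)^2 dx = ∫_0^5 (4*x^2 - 12*x + 9) dx. Term by term:
    ∫_0^5 4*x^2 dx = 500/3;  ∫_0^5 -12*x dx = -150;  ∫_0^5 9 dx = 45.
  Sum: 500/3 − 150 + 45 = 185/3.
  ∫_0^5 u'(x)^2 dx = ∫_0^5 (4) dx. Term by term:
    ∫_0^5 4 dx = 20.
Adding: ||u||_{H^1}^2 = 185/3 + 20 = 245/3.


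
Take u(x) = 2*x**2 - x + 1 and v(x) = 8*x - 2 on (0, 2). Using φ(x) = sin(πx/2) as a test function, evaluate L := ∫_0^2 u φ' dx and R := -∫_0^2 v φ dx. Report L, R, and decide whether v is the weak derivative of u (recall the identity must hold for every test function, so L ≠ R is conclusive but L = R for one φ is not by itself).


LHS = -12/π, RHS = -24/π. No, v is not the weak derivative of u.

u(x) = 2*x**2 - x + 1, classical derivative u'(x) = 4*x - 1.
φ(x) = sin(πx/2), so φ'(x) = π*cos(π*x/2)/2.
Note φ(0) = φ(2) = 0, so the boundary term u·φ vanishes.
LHS = ∫_0^2 u(x) φ'(x) dx = ∫_0^2 (π*x^2*cos(π*x/2) - π*x*cos(π*x/2)/2 + π*cos(π*x/2)/2) dx. Term by term:
  ∫_0^2 π*cos(π*x/2)/2 dx = 0;  ∫_0^2 π*x^2*cos(π*x/2) dx = -16/π;  ∫_0^2 -π*x*cos(π*x/2)/2 dx = 4/π.
Sum: 0 − 16/π + 4/π = -12/π.
So LHS = -12/π.
∫_0^2 v(x) φ(x) dx = ∫_0^2 (8*x*sin(π*x/2) - 2*sin(π*x/2)) dx. Term by term:
  ∫_0^2 -2*sin(π*x/2) dx = -8/π;  ∫_0^2 8*x*sin(π*x/2) dx = 32/π.
Sum: -8/π + 32/π = 24/π.
So RHS = -∫_0^2 v(x) φ(x) dx = -24/π.
LHS − RHS = 12/π ≠ 0, so the identity fails.
(For a valid weak derivative the identity must hold for EVERY test function, in particular this one. The failure shows v is NOT the weak derivative of u.)
Correct weak derivative would be u'(x) = 4*x - 1.


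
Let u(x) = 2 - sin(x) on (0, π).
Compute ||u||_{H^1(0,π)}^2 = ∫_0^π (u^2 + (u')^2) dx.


||u||_{H^1(0,π)}^2 = -8 + 5*π

u'(x) = -cos(x).
Expand u² and (u')² and integrate term by term on (0, π), using: for integers n ≥ 1, ∫_0^π sin²(nx) dx = ∫_0^π cos²(nx) dx = π/2; for n ≠ n', ∫_0^π sin(nx)sin(n'x) dx = ∫_0^π cos(nx)cos(n'x) dx = 0; and by product-to-sum, ∫_0^π sin(nx)cos(n'x) dx = ½∫_0^π [sin((n+n')x) + sin((n−n')x)] dx, which is 0 when n+n' is even and 2n/(n²−n'²) when n+n' is odd (it need not vanish on (0, π)). For the constant mode: ∫_0^π 1 dx = π, ∫_0^π cos(nx) dx = 0, ∫_0^π sin(nx) dx = (1−(−1)^n)/n.
  u² squared terms: (2)²·∫1 dx = 4·π = 4*π;  (-1)²·∫sin(x)² dx = 1·π/2 = π/2.
  u² cross terms: 2·(2)·(-1)·∫1·sin(x) dx = -4·(2) = -8.
  So ∫_0^π u² dx = 4*π + π/2 − 8 = -8 + 9*π/2.
  (u')² squared terms: (-1)²·∫cos(x)² dx = 1·π/2 = π/2.
  So ∫_0^π (u')² dx = π/2.
||u||_{H^1}^2 = (-8 + 9*π/2) + (π/2) = -8 + 5*π.


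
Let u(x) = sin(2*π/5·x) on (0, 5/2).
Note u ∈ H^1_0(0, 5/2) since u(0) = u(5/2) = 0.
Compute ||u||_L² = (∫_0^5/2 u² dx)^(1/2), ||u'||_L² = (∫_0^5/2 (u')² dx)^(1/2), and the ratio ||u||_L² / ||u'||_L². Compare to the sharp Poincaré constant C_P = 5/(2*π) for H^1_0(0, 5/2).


||u||_L² / ||u'||_L² = 5/(2*π) = C_P.

u(x) = sin(2*π/5·x), so u'(x) = 2*π*cos(2*π*x/5)/5.
Writing u(x) = A·sin(kπx/L) with A = 1 and k = 1, use ∫_0^L sin²(kπx/L) dx = L/2 and ∫_0^L cos²(kπx/L) dx = L/2.
u² = 1·sin²(2*π/5·x) and (u')² = 4*π^2/25·cos²(2*π/5·x), and each of sin², cos² integrates to L/2 = 5/4 over (0, 5/2).
∫_0^5/2 u² dx = 5/4, so ||u||_L² = sqrt(5)/2.
∫_0^5/2 (u')² dx = π^2/5, so ||u'||_L² = sqrt(5)*π/5.
Ratio ||u||_L² / ||u'||_L² = 5/(2*π).
Sharp Poincaré constant on H^1_0(0, 5/2) is C_P = L/π = 5/(2*π), achieved by sin(2*π/5·x).
This is the k = 1 eigenfunction (up to amplitude), so the ratio equals the sharp Poincaré constant exactly.


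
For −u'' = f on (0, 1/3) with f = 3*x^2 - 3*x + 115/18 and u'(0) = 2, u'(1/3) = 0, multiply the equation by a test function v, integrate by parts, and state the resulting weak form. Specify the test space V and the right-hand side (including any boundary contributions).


V = H^1(0, 1/3) (v unrestricted at boundary; u is determined up to an additive constant); weak form: ∫_0^1/3 u'v' dx = ∫_0^1/3 (3*x^2 - 3*x + 115/18) v dx − 2·v(0) for all v ∈ V.

Multiply both sides by a test function v and integrate from 0 to 1/3:
  ∫_0^1/3 −u''(x) v(x) dx = ∫_0^1/3 f(x) v(x) dx.
Integrate the LHS by parts once:
  ∫_0^1/3 −u'' v dx = −[u'(x) v(x)]_0^1/3 + ∫_0^1/3 u'(x) v'(x) dx.
Thus ∫_0^1/3 u'(x) v'(x) dx = ∫_0^1/3 f(x) v(x) dx + [u'(x) v(x)]_0^1/3.
Choose V so that boundary terms are either known or forced to vanish.
u has inhomogeneous Neumann u'(0) = 2, u'(1/3) = 0. [u' v]_0^1/3 = (0)·v(1/3) − (2)·v(0) = − 2·v(0). Take V = H^1(0, 1/3); boundary term becomes part of RHS.
Weak formulation: find u (satisfying any essential BC) such that ∫_0^1/3 u'(x) v'(x) dx = ∫_0^1/3 f v dx − 2·v(0) for all v ∈ V (Neumann data are natural BCs: they enter the RHS as boundary terms).
Substituting f(x) = 3*x^2 - 3*x + 115/18, the right-hand side is ∫_0^1/3 (3*x^2 - 3*x + 115/18) v dx − 2·v(0).
Compatibility check (pure Neumann): taking v ≡ 1 ∈ V gives 0 = ∫_0^1/3 f dx + (0) − (2), i.e. ∫_0^1/3 f dx must equal u'(0) − u'(1/3) = 2. Indeed ∫_0^1/3 (3*x^2 - 3*x + 115/18) dx = 2, so the data are compatible. The solution is then unique only up to an additive constant (fix it e.g. by requiring ∫_0^1/3 u dx = 0).


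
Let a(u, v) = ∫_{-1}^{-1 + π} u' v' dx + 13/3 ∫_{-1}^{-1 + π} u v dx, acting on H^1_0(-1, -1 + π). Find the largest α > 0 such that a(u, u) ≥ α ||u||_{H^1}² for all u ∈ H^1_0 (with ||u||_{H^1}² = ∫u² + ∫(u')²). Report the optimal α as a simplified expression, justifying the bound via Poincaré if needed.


α = 1

Coercivity of a(·,·) on H^1_0(-1, -1 + π) means a(u, u) ≥ α ||u||_{H^1}² for every u ∈ H^1_0.
The interval has length L = π, and Poincaré/coercivity depend only on L. Here a(u, u) = ∫(u')² + (13/3)·∫u².
Here c = 13/3 ≥ 1, so a(u,u) = ∫(u')² + c∫u² ≥ ∫(u')² + ∫u² = ||u||_{H^1}², i.e. α = 1 works. No larger α is possible: a(u,u) ≥ α||u||_{H^1}² means (1−α)∫(u')² ≥ (α−c)∫u², and for the modes u_n = sin(nπ(x−x₀)/L) (x₀ the left endpoint) one has ∫u_n²/∫(u_n')² = (L/(nπ))² → 0, so a(u_n,u_n)/||u_n||_{H^1}² → 1. Hence the optimal constant is α = 1.
Therefore α = 1.
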